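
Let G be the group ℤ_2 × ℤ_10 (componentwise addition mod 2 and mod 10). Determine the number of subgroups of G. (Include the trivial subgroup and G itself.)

10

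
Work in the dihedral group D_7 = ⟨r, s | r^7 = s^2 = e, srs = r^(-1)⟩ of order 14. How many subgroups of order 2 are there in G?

|G| = 14 and 2 | 14, so subgroups of order 2 are possible by Lagrange.
The subgroups of order 2 are: {e, r^2s}; {e, r^3s}; {e, r^4s}; {e, r^5s}; … (7 in all).
So G has 7 subgroups of order 2.

7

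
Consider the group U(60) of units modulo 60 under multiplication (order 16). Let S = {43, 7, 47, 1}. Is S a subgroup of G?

47 ∈ S but its inverse 23 ∉ S, so S is not a subgroup.

No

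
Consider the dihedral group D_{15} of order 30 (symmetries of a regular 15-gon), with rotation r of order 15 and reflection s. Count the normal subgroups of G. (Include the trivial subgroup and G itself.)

G has 28 subgroups. Checking conjugation-invariance by order — order 1: 1/1 normal; order 2: 0/15 normal; order 3: 1/1 normal; order 5: 1/1 normal; order 6: 0/5 normal; order 10: 0/3 normal; order 15: 1/1 normal; order 30: 1/1 normal.
Total normal subgroups: 5.

5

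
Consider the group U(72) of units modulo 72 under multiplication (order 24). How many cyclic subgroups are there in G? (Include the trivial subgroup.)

Group the elements of G by the cyclic subgroup they generate; each cyclic subgroup of order d accounts for φ(d) elements.
Cyclic subgroups by order — order 1: 1; order 2: 7; order 3: 1; order 6: 7.
Total: 16.

16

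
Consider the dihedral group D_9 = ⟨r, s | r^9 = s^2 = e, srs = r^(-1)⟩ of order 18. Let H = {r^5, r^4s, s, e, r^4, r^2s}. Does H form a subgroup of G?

No

Closure fails: s · r^4 = r^5s ∉ H. So H is not a subgroup.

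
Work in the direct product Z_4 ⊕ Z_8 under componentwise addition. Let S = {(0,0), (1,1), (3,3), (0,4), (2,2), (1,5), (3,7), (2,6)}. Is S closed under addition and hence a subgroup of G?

Yes

|S| = 8 divides |G| = 32, consistent with Lagrange.
S contains the identity, every element's inverse is in S, and S is closed under +: it is a subgroup.
In fact S = ⟨(1,5)⟩.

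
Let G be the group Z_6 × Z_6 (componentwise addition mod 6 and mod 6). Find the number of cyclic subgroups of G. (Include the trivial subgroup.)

20

A cyclic subgroup of order d is generated by each of its φ(d) elements of order d, so the cyclic subgroups of order d number (#elements of order d)/φ(d).
Cyclic subgroups by order — order 1: 1; order 2: 3; order 3: 4; order 6: 12.
Total: 20.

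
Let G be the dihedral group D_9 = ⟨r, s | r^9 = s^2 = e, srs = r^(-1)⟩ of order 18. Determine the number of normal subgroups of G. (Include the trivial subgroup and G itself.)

4

G has 16 subgroups. Checking conjugation-invariance by order — order 1: 1/1 normal; order 2: 0/9 normal; order 3: 1/1 normal; order 6: 0/3 normal; order 9: 1/1 normal; order 18: 1/1 normal.
Total normal subgroups: 4.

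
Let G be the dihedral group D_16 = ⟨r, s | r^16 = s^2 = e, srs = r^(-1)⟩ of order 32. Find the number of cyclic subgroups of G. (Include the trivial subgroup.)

A cyclic subgroup of order d is generated by each of its φ(d) elements of order d, so the cyclic subgroups of order d number (#elements of order d)/φ(d).
Cyclic subgroups by order — order 1: 1; order 2: 17; order 4: 1; order 8: 1; order 16: 1.
Total: 21.

21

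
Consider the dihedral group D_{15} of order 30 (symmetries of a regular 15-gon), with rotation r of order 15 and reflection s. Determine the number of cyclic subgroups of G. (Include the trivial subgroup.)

19

Group the elements of G by the cyclic subgroup they generate; each cyclic subgroup of order d accounts for φ(d) elements.
Cyclic subgroups by order — order 1: 1; order 2: 15; order 3: 1; order 5: 1; order 15: 1.
Total: 19.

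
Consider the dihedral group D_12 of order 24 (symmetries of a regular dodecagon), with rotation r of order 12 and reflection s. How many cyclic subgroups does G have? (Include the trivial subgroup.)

A cyclic subgroup of order d is generated by each of its φ(d) elements of order d, so the cyclic subgroups of order d number (#elements of order d)/φ(d).
Cyclic subgroups by order — order 1: 1; order 2: 13; order 3: 1; order 4: 1; order 6: 1; order 12: 1.
Total: 18.

18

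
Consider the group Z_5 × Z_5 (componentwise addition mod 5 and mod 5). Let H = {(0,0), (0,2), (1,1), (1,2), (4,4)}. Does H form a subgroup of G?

No

(0,2) ∈ H but its inverse (0,3) ∉ H, so H is not a subgroup.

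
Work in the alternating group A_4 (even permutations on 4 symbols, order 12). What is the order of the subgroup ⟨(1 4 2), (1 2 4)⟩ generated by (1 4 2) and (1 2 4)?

|⟨(1 4 2)⟩| = 3 and |⟨(1 2 4)⟩| = 3, so |H| is a multiple of lcm(3, 3) = 3 and divides |G| = 12.
Closing under the operation: H = {e, (1 2 4), (1 4 2)}, so |H| = 3.

3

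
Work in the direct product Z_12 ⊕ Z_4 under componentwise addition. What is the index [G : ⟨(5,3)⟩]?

4

|⟨(5,3)⟩| = 12 and |G| = 48.
By Lagrange, [G : H] = |G|/|H| = 48/12 = 4.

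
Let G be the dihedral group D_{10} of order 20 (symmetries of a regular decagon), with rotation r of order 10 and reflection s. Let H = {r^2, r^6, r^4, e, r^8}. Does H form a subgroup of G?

Yes

|H| = 5 divides |G| = 20, consistent with Lagrange.
H contains the identity, every element's inverse is in H, and H is closed under ·: it is a subgroup.
In fact H = ⟨r^4⟩.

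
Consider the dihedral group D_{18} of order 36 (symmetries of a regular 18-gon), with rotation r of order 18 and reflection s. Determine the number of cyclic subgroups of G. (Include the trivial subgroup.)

24

A cyclic subgroup of order d is generated by each of its φ(d) elements of order d, so the cyclic subgroups of order d number (#elements of order d)/φ(d).
Cyclic subgroups by order — order 1: 1; order 2: 19; order 3: 1; order 6: 1; order 9: 1; order 18: 1.
Total: 24.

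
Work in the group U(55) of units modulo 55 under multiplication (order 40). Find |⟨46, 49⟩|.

|⟨46⟩| = 10 and |⟨49⟩| = 10, so |H| is a multiple of lcm(10, 10) = 10 and divides |G| = 40.
Closing under the operation: H = {1, 4, 6, 9, 14, 16, 19, 21, 24, 26, 29, 31, 34, 36, 39, 41, 46, 49, 51, 54}, so |H| = 20.

20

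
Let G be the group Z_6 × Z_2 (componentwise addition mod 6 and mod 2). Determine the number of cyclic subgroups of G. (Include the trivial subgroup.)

8

Each element a generates a cyclic subgroup ⟨a⟩; distinct elements may generate the same one (a cyclic group of order d has φ(d) generators).
Cyclic subgroups by order — order 1: 1; order 2: 3; order 3: 1; order 6: 3.
Total: 8.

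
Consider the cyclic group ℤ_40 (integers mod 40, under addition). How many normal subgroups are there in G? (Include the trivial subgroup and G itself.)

8

G is abelian, so every subgroup is normal.
G has 8 subgroups in total, hence 8 normal subgroups.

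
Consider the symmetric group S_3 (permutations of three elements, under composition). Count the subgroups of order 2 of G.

|G| = 6 and 2 | 6, so subgroups of order 2 are possible by Lagrange.
The subgroups of order 2 are: {e, (1 2)}; {e, (1 3)}; {e, (2 3)}.
So G has 3 subgroups of order 2.

3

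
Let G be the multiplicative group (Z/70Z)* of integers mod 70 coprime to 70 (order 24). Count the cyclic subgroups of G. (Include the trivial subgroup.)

12

A cyclic subgroup of order d is generated by each of its φ(d) elements of order d, so the cyclic subgroups of order d number (#elements of order d)/φ(d).
Cyclic subgroups by order — order 1: 1; order 2: 3; order 3: 1; order 4: 2; order 6: 3; order 12: 2.
Total: 12.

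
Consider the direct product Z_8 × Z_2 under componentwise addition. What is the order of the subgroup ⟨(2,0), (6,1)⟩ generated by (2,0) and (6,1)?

8

|⟨(2,0)⟩| = 4 and |⟨(6,1)⟩| = 4, so |H| is a multiple of lcm(4, 4) = 4 and divides |G| = 16.
Closing under the operation: H = {(0,0), (0,1), (2,0), (2,1), (4,0), (4,1), (6,0), (6,1)}, so |H| = 8.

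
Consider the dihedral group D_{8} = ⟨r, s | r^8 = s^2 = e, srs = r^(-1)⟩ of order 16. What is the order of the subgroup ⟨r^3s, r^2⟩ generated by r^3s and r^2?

8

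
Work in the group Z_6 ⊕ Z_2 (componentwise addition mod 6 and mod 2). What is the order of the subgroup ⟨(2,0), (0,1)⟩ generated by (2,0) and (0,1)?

|⟨(2,0)⟩| = 3 and |⟨(0,1)⟩| = 2, so |H| is a multiple of lcm(3, 2) = 6 and divides |G| = 12.
Closing under the operation: H = {(0,0), (0,1), (2,0), (2,1), (4,0), (4,1)}, so |H| = 6.

6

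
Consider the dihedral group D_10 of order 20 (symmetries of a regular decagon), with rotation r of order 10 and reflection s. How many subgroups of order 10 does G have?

|G| = 20 and 10 | 20, so subgroups of order 10 are possible by Lagrange.
The subgroups of order 10 are: {e, r, r^2, r^3, r^4, r^5, r^6, r^7, r^8, r^9}; {e, r^2, r^4, r^6, r^8, s, r^2s, r^4s, r^6s, r^8s}; {e, r^2, r^4, r^6, r^8, rs, r^3s, r^5s, r^7s, r^9s}.
So G has 3 subgroups of order 10.

3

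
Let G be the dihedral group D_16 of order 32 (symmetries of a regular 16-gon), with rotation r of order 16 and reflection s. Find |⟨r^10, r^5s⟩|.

|⟨r^10⟩| = 8 and |⟨r^5s⟩| = 2, so |H| is a multiple of lcm(8, 2) = 8 and divides |G| = 32.
Closing under the operation: H = {e, r^2, r^4, r^6, r^8, r^10, r^12, r^14, rs, r^3s, r^5s, r^7s, r^9s, r^11s, r^13s, r^15s}, so |H| = 16.

16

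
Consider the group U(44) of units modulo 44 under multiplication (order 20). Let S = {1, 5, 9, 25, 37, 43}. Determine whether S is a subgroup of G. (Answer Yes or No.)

|S| = 6 does not divide |G| = 20, so by Lagrange S is not a subgroup.

No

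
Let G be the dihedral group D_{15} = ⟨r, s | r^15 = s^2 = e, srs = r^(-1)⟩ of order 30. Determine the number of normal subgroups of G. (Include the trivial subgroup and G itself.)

G has 28 subgroups. Checking conjugation-invariance by order — order 1: 1/1 normal; order 2: 0/15 normal; order 3: 1/1 normal; order 5: 1/1 normal; order 6: 0/5 normal; order 10: 0/3 normal; order 15: 1/1 normal; order 30: 1/1 normal.
Total normal subgroups: 5.

5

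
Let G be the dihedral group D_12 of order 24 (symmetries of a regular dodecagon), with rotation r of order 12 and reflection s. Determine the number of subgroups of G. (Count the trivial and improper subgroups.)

34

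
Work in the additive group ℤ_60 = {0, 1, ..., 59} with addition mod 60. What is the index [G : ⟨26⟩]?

|⟨26⟩| = 30 and |G| = 60.
By Lagrange, [G : H] = |G|/|H| = 60/30 = 2.

2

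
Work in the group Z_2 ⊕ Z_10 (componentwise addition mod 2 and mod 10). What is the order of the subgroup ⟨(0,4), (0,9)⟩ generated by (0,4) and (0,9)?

|⟨(0,4)⟩| = 5 and |⟨(0,9)⟩| = 10, so |H| is a multiple of lcm(5, 10) = 10 and divides |G| = 20.
Closing under the operation: H = {(0,0), (0,1), (0,2), (0,3), (0,4), (0,5), (0,6), (0,7), (0,8), (0,9)}, so |H| = 10.

10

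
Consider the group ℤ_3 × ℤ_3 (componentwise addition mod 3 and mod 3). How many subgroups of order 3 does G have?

4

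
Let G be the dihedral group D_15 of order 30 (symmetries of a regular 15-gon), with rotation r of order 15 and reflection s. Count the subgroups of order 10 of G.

|G| = 30 and 10 | 30, so subgroups of order 10 are possible by Lagrange.
The subgroups of order 10 are: {e, r^3, r^6, r^9, r^12, rs, r^4s, r^7s, r^10s, r^13s}; {e, r^3, r^6, r^9, r^12, r^2s, r^5s, r^8s, r^11s, r^14s}; {e, r^3, r^6, r^9, r^12, s, r^3s, r^6s, r^9s, r^12s}.
So G has 3 subgroups of order 10.

3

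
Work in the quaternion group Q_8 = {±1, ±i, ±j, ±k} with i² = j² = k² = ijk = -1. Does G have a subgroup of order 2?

2 | 8. A subgroup of order 2 is {1, -1}.

Yes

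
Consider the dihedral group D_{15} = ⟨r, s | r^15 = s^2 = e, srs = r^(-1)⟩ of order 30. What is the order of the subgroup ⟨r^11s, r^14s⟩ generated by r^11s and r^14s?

10

|⟨r^11s⟩| = 2 and |⟨r^14s⟩| = 2, so |H| is a multiple of lcm(2, 2) = 2 and divides |G| = 30.
Closing under the operation: H = {e, r^3, r^6, r^9, r^12, r^2s, r^5s, r^8s, r^11s, r^14s}, so |H| = 10.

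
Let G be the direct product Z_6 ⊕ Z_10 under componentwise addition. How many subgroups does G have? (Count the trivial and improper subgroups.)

20

|G| = 60, so by Lagrange every subgroup order divides 60. Divisors: 1, 2, 3, 4, 5, 6, 10, 12, 15, 20, 30, 60.
Subgroups by order — order 1: 1; order 2: 3; order 3: 1; order 4: 1; order 5: 1; order 6: 3; order 10: 3; order 12: 1; order 15: 1; order 20: 1; order 30: 3; order 60: 1.
Total: 1 + 3 + 1 + 1 + 1 + 3 + 3 + 1 + 1 + 1 + 3 + 1 = 20.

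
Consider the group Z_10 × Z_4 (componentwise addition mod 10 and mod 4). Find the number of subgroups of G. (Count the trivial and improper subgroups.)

|G| = 40, so by Lagrange every subgroup order divides 40. Divisors: 1, 2, 4, 5, 8, 10, 20, 40.
Subgroups by order — order 1: 1; order 2: 3; order 4: 3; order 5: 1; order 8: 1; order 10: 3; order 20: 3; order 40: 1.
Total: 1 + 3 + 3 + 1 + 1 + 3 + 3 + 1 = 16.

16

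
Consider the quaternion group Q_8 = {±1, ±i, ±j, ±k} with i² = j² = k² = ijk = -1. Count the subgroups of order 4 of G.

|G| = 8 and 4 | 8, so subgroups of order 4 are possible by Lagrange.
The subgroups of order 4 are: {1, -1, i, -i}; {1, -1, j, -j}; {1, -1, k, -k}.
So G has 3 subgroups of order 4.

3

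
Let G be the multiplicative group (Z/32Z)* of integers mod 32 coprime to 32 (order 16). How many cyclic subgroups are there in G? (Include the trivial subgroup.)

Each element a generates a cyclic subgroup ⟨a⟩; distinct elements may generate the same one (a cyclic group of order d has φ(d) generators).
Cyclic subgroups by order — order 1: 1; order 2: 3; order 4: 2; order 8: 2.
Total: 8.

8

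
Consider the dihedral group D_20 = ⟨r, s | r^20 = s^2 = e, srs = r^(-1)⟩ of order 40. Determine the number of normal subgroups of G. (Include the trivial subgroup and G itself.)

G has 48 subgroups. Checking conjugation-invariance by order — order 1: 1/1 normal; order 2: 1/21 normal; order 4: 1/11 normal; order 5: 1/1 normal; order 8: 0/5 normal; order 10: 1/5 normal; order 20: 3/3 normal; order 40: 1/1 normal.
Total normal subgroups: 9.

9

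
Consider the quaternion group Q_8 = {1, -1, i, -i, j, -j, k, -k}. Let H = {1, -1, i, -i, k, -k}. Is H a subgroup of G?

No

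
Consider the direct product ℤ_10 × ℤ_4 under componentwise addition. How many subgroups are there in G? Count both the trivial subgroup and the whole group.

16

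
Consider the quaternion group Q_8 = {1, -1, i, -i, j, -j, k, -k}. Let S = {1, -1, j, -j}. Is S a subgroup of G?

|S| = 4 divides |G| = 8, consistent with Lagrange.
S contains the identity, every element's inverse is in S, and S is closed under ·: it is a subgroup.
In fact S = ⟨j⟩.

Yes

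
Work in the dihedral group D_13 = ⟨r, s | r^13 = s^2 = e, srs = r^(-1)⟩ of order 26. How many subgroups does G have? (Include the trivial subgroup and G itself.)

|G| = 26, so by Lagrange every subgroup order divides 26. Divisors: 1, 2, 13, 26.
Subgroups by order — order 1: 1; order 2: 13; order 13: 1; order 26: 1.
Total: 1 + 13 + 1 + 1 = 16.

16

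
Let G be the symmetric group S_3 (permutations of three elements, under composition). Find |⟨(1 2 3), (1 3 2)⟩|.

3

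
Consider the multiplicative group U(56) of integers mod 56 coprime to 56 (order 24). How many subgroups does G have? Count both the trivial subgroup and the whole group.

32

|G| = 24, so by Lagrange every subgroup order divides 24. Divisors: 1, 2, 3, 4, 6, 8, 12, 24.
Subgroups by order — order 1: 1; order 2: 7; order 3: 1; order 4: 7; order 6: 7; order 8: 1; order 12: 7; order 24: 1.
Total: 1 + 7 + 1 + 7 + 7 + 1 + 7 + 1 = 32.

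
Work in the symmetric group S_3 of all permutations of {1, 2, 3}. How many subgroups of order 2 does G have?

3

|G| = 6 and 2 | 6, so subgroups of order 2 are possible by Lagrange.
The subgroups of order 2 are: {e, (1 2)}; {e, (1 3)}; {e, (2 3)}.
So G has 3 subgroups of order 2.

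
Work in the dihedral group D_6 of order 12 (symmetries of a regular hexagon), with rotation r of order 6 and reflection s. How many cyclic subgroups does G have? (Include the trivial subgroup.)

10

Group the elements of G by the cyclic subgroup they generate; each cyclic subgroup of order d accounts for φ(d) elements.
Cyclic subgroups by order — order 1: 1; order 2: 7; order 3: 1; order 6: 1.
Total: 10.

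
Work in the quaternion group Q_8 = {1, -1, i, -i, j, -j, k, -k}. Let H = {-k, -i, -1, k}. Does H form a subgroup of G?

The identity 1 ∉ H, so H is not a subgroup.

No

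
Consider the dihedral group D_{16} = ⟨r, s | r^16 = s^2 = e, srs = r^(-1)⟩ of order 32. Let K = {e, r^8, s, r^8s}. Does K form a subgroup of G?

|K| = 4 divides |G| = 32, consistent with Lagrange.
K contains the identity, every element's inverse is in K, and K is closed under ·: it is a subgroup.

Yes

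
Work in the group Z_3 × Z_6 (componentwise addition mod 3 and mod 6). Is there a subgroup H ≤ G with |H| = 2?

2 | 18. A subgroup of order 2 is {(0,0), (0,3)}.

Yes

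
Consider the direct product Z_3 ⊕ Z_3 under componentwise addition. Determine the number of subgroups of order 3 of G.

|G| = 9 and 3 | 9, so subgroups of order 3 are possible by Lagrange.
The subgroups of order 3 are: {(0,0), (0,1), (0,2)}; {(0,0), (1,0), (2,0)}; {(0,0), (1,1), (2,2)}; {(0,0), (1,2), (2,1)}.
So G has 4 subgroups of order 3.

4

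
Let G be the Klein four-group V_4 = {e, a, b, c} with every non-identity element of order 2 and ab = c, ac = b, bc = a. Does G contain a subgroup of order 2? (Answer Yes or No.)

Yes

2 | 4. A subgroup of order 2 is {e, a}.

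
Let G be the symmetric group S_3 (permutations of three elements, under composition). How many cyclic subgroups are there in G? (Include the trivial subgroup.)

A cyclic subgroup of order d is generated by each of its φ(d) elements of order d, so the cyclic subgroups of order d number (#elements of order d)/φ(d).
Cyclic subgroups by order — order 1: 1; order 2: 3; order 3: 1.
Total: 5.

5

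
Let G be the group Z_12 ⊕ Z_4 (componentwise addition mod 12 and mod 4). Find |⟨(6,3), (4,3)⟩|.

|⟨(6,3)⟩| = 4 and |⟨(4,3)⟩| = 12, so |H| is a multiple of lcm(4, 12) = 12 and divides |G| = 48.
Closing under the operation: H = {(0,0), (0,1), (0,2), (0,3), (2,0), (2,1), (2,2), (2,3), (4,0), (4,1), (4,2), (4,3), (6,0), (6,1), (6,2), (6,3), (8,0), (8,1), (8,2), (8,3), (10,0), (10,1), (10,2), (10,3)}, so |H| = 24.

24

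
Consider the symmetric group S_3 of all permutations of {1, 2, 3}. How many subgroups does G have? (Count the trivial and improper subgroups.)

|G| = 6, so by Lagrange every subgroup order divides 6. Divisors: 1, 2, 3, 6.
Subgroups by order — order 1: 1; order 2: 3; order 3: 1; order 6: 1.
Total: 1 + 3 + 1 + 1 = 6.

6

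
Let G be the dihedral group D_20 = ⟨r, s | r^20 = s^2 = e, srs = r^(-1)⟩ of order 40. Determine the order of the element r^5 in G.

4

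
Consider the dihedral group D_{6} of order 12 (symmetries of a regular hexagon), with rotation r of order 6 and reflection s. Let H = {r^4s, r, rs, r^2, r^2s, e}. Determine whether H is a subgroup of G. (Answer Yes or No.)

No

r ∈ H but its inverse r^5 ∉ H, so H is not a subgroup.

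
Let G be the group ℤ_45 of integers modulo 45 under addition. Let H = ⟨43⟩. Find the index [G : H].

|⟨43⟩| = 45 and |G| = 45.
By Lagrange, [G : H] = |G|/|H| = 45/45 = 1.

1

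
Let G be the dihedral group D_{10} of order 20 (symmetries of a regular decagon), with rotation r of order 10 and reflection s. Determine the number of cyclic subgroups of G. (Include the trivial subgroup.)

14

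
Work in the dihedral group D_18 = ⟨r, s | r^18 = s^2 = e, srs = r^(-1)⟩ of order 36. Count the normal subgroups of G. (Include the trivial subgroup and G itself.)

G has 45 subgroups. Checking conjugation-invariance by order — order 1: 1/1 normal; order 2: 1/19 normal; order 3: 1/1 normal; order 4: 0/9 normal; order 6: 1/7 normal; order 9: 1/1 normal; order 12: 0/3 normal; order 18: 3/3 normal; order 36: 1/1 normal.
Total normal subgroups: 9.

9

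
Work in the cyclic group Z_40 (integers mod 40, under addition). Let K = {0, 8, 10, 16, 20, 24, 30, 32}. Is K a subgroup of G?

Closure fails: 32 + 10 = 2 ∉ K. So K is not a subgroup.

No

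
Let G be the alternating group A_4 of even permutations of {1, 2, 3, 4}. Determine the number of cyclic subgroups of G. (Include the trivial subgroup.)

A cyclic subgroup of order d is generated by each of its φ(d) elements of order d, so the cyclic subgroups of order d number (#elements of order d)/φ(d).
Cyclic subgroups by order — order 1: 1; order 2: 3; order 3: 4.
Total: 8.

8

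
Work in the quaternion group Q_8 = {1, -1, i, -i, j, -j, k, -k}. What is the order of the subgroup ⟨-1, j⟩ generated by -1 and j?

|⟨-1⟩| = 2 and |⟨j⟩| = 4, so |H| is a multiple of lcm(2, 4) = 4 and divides |G| = 8.
Closing under the operation: H = {1, -1, j, -j}, so |H| = 4.

4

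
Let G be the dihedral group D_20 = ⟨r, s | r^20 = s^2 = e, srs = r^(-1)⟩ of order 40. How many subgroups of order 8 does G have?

|G| = 40 and 8 | 40, so subgroups of order 8 are possible by Lagrange.
The subgroups of order 8 are: {e, r^5, r^10, r^15, s, r^5s, r^10s, r^15s}; {e, r^5, r^10, r^15, rs, r^6s, r^11s, r^16s}; {e, r^5, r^10, r^15, r^2s, r^7s, r^12s, r^17s}; {e, r^5, r^10, r^15, r^3s, r^8s, r^13s, r^18s}; … (5 in all).
So G has 5 subgroups of order 8.

5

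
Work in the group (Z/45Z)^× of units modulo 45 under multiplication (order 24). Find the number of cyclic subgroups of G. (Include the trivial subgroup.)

Each element a generates a cyclic subgroup ⟨a⟩; distinct elements may generate the same one (a cyclic group of order d has φ(d) generators).
Cyclic subgroups by order — order 1: 1; order 2: 3; order 3: 1; order 4: 2; order 6: 3; order 12: 2.
Total: 12.

12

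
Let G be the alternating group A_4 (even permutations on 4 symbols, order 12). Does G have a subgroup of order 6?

6 | 12, so Lagrange does not rule it out; but checking all subgroups of G, none has order 6.
(A_4 is the standard example that the converse of Lagrange fails.)

No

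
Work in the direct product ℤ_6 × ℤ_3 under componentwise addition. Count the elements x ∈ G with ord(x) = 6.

An element (a,b) has order lcm(ord(a), ord(b)); count pairs with lcm equal to 6.
Enumerating gives 8 such elements.

8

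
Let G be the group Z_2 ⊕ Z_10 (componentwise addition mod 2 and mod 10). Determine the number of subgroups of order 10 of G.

|G| = 20 and 10 | 20, so subgroups of order 10 are possible by Lagrange.
The subgroups of order 10 are: {(0,0), (0,1), (0,2), (0,3), (0,4), (0,5), (0,6), (0,7), (0,8), (0,9)}; {(0,0), (0,2), (0,4), (0,6), (0,8), (1,0), (1,2), (1,4), (1,6), (1,8)}; {(0,0), (0,2), (0,4), (0,6), (0,8), (1,1), (1,3), (1,5), (1,7), (1,9)}.
So G has 3 subgroups of order 10.

3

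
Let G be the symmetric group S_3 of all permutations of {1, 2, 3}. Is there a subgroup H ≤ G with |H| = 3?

3 | 6. A subgroup of order 3 is {e, (1 2 3), (1 3 2)}.

Yes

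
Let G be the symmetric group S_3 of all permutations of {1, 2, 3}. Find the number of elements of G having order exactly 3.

The elements of order 3 are: (1 2 3), (1 3 2).
That's 2.

2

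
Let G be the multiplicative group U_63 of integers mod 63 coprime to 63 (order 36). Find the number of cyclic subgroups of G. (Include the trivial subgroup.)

Group the elements of G by the cyclic subgroup they generate; each cyclic subgroup of order d accounts for φ(d) elements.
Cyclic subgroups by order — order 1: 1; order 2: 3; order 3: 4; order 6: 12.
Total: 20.

20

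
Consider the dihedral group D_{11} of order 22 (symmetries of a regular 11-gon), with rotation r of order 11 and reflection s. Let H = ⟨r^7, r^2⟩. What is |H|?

11

|⟨r^7⟩| = 11 and |⟨r^2⟩| = 11, so |H| is a multiple of lcm(11, 11) = 11 and divides |G| = 22.
Closing under the operation: H = {e, r, r^2, r^3, r^4, r^5, r^6, r^7, r^8, r^9, r^10}, so |H| = 11.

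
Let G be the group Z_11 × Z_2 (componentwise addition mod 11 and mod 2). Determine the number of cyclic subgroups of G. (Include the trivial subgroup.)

4

Group the elements of G by the cyclic subgroup they generate; each cyclic subgroup of order d accounts for φ(d) elements.
Cyclic subgroups by order — order 1: 1; order 2: 1; order 11: 1; order 22: 1.
Total: 4.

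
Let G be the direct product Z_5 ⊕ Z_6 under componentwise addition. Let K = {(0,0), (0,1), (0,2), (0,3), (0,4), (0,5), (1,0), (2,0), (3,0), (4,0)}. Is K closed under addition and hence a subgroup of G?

No

Closure fails: (0,1) + (4,0) = (4,1) ∉ K. So K is not a subgroup.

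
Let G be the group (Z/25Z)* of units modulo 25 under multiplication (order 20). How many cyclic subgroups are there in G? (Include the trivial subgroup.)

6

Group the elements of G by the cyclic subgroup they generate; each cyclic subgroup of order d accounts for φ(d) elements.
Cyclic subgroups by order — order 1: 1; order 2: 1; order 4: 1; order 5: 1; order 10: 1; order 20: 1.
Total: 6.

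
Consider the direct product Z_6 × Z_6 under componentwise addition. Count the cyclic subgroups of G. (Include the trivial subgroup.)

20

Each element a generates a cyclic subgroup ⟨a⟩; distinct elements may generate the same one (a cyclic group of order d has φ(d) generators).
Cyclic subgroups by order — order 1: 1; order 2: 3; order 3: 4; order 6: 12.
Total: 20.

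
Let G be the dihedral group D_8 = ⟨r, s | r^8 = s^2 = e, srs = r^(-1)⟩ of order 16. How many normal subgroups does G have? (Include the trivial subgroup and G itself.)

7

G has 19 subgroups. Checking conjugation-invariance by order — order 1: 1/1 normal; order 2: 1/9 normal; order 4: 1/5 normal; order 8: 3/3 normal; order 16: 1/1 normal.
Total normal subgroups: 7.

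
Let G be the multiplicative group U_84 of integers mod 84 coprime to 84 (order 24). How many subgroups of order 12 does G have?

|G| = 24 and 12 | 24, so subgroups of order 12 are possible by Lagrange.
The subgroups of order 12 are: {1, 11, 13, 23, 25, 37, 47, 59, 61, 71, 73, 83}; {1, 5, 11, 17, 19, 23, 25, 31, 37, 41, 55, 71}; {1, 11, 23, 25, 29, 37, 43, 53, 65, 67, 71, 79}; {1, 5, 13, 17, 25, 29, 37, 41, 53, 61, 65, 73}; … (7 in all).
So G has 7 subgroups of order 12.

7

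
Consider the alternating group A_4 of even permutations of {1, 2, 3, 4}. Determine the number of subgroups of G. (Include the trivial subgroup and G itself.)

|G| = 12, so by Lagrange every subgroup order divides 12. Divisors: 1, 2, 3, 4, 6, 12.
Subgroups by order — order 1: 1; order 2: 3; order 3: 4; order 4: 1; order 6: 0; order 12: 1.
Total: 1 + 3 + 4 + 1 + 0 + 1 = 10.

10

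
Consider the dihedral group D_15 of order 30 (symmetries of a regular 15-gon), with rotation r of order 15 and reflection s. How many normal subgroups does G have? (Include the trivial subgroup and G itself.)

5

G has 28 subgroups. Checking conjugation-invariance by order — order 1: 1/1 normal; order 2: 0/15 normal; order 3: 1/1 normal; order 5: 1/1 normal; order 6: 0/5 normal; order 10: 0/3 normal; order 15: 1/1 normal; order 30: 1/1 normal.
Total normal subgroups: 5.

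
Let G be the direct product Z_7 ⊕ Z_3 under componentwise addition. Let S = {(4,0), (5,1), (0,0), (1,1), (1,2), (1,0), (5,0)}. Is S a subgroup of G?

(1,2) ∈ S but its inverse (6,1) ∉ S, so S is not a subgroup.

No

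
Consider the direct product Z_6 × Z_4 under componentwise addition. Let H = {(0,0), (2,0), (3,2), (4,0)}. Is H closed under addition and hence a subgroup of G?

No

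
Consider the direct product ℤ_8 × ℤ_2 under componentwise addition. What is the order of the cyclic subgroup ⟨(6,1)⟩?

The order of (6,1) in Z_8 × Z_2 is lcm(ord(6) in Z_8, ord(1) in Z_2).
ord(6) = 4 and ord(1) = 2, so |⟨(6,1)⟩| = lcm(4, 2) = 4.

4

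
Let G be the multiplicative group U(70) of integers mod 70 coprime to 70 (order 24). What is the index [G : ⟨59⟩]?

|⟨59⟩| = 6 and |G| = 24.
By Lagrange, [G : H] = |G|/|H| = 24/6 = 4.

4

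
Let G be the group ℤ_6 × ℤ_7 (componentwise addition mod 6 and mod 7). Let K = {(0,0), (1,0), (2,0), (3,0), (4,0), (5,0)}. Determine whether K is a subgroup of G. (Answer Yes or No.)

Yes

|K| = 6 divides |G| = 42, consistent with Lagrange.
K contains the identity, every element's inverse is in K, and K is closed under +: it is a subgroup.
In fact K = ⟨(5,0)⟩.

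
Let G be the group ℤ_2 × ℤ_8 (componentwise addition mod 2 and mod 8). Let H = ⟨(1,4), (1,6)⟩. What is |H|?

8

|⟨(1,4)⟩| = 2 and |⟨(1,6)⟩| = 4, so |H| is a multiple of lcm(2, 4) = 4 and divides |G| = 16.
Closing under the operation: H = {(0,0), (0,2), (0,4), (0,6), (1,0), (1,2), (1,4), (1,6)}, so |H| = 8.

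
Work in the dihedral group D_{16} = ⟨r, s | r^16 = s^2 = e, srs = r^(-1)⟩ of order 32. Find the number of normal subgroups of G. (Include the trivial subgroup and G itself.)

8

G has 36 subgroups. Checking conjugation-invariance by order — order 1: 1/1 normal; order 2: 1/17 normal; order 4: 1/9 normal; order 8: 1/5 normal; order 16: 3/3 normal; order 32: 1/1 normal.
Total normal subgroups: 8.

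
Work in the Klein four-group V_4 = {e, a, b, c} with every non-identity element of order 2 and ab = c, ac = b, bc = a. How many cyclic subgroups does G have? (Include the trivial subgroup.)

4

A cyclic subgroup of order d is generated by each of its φ(d) elements of order d, so the cyclic subgroups of order d number (#elements of order d)/φ(d).
Cyclic subgroups by order — order 1: 1; order 2: 3.
Total: 4.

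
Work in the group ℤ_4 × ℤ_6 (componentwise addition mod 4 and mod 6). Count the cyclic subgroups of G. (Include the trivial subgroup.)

Each element a generates a cyclic subgroup ⟨a⟩; distinct elements may generate the same one (a cyclic group of order d has φ(d) generators).
Cyclic subgroups by order — order 1: 1; order 2: 3; order 3: 1; order 4: 2; order 6: 3; order 12: 2.
Total: 12.

12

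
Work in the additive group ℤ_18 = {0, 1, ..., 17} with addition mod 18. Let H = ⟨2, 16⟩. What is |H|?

9

|⟨2⟩| = 9 and |⟨16⟩| = 9, so |H| is a multiple of lcm(9, 9) = 9 and divides |G| = 18.
Closing under the operation: H = {0, 2, 4, 6, 8, 10, 12, 14, 16}, so |H| = 9.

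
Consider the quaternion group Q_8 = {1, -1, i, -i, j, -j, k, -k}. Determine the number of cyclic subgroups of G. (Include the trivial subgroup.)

5

Group the elements of G by the cyclic subgroup they generate; each cyclic subgroup of order d accounts for φ(d) elements.
Cyclic subgroups by order — order 1: 1; order 2: 1; order 4: 3.
Total: 5.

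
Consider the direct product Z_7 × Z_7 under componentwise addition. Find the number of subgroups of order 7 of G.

8

|G| = 49 and 7 | 49, so subgroups of order 7 are possible by Lagrange.
The subgroups of order 7 are: {(0,0), (0,1), (0,2), (0,3), (0,4), (0,5), (0,6)}; {(0,0), (1,0), (2,0), (3,0), (4,0), (5,0), (6,0)}; {(0,0), (1,1), (2,2), (3,3), (4,4), (5,5), (6,6)}; {(0,0), (1,2), (2,4), (3,6), (4,1), (5,3), (6,5)}; … (8 in all).
So G has 8 subgroups of order 7.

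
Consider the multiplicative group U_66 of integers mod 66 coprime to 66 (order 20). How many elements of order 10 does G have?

Enumerating element orders in G gives 12 elements of order 10.

12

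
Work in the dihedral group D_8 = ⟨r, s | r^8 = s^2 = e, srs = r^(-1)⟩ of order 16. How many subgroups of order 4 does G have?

|G| = 16 and 4 | 16, so subgroups of order 4 are possible by Lagrange.
The subgroups of order 4 are: {e, r^2, r^4, r^6}; {e, r^4, r^2s, r^6s}; {e, r^4, r^3s, r^7s}; {e, r^4, s, r^4s}; … (5 in all).
So G has 5 subgroups of order 4.

5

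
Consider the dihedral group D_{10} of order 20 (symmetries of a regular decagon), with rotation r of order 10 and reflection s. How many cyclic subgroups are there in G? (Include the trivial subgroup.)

Group the elements of G by the cyclic subgroup they generate; each cyclic subgroup of order d accounts for φ(d) elements.
Cyclic subgroups by order — order 1: 1; order 2: 11; order 5: 1; order 10: 1.
Total: 14.

14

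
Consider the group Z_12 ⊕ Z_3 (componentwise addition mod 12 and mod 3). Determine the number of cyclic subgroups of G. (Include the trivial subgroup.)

15

A cyclic subgroup of order d is generated by each of its φ(d) elements of order d, so the cyclic subgroups of order d number (#elements of order d)/φ(d).
Cyclic subgroups by order — order 1: 1; order 2: 1; order 3: 4; order 4: 1; order 6: 4; order 12: 4.
Total: 15.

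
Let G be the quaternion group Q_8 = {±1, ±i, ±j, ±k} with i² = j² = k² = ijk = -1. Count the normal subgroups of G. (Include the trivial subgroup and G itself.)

G has 6 subgroups. Checking conjugation-invariance by order — order 1: 1/1 normal; order 2: 1/1 normal; order 4: 3/3 normal; order 8: 1/1 normal.
Total normal subgroups: 6.

6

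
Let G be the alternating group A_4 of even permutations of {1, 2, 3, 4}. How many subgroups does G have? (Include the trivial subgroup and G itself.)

10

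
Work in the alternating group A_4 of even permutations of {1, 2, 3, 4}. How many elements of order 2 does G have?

The elements of order 2 are: (1 2)(3 4), (1 3)(2 4), (1 4)(2 3).
That's 3.

3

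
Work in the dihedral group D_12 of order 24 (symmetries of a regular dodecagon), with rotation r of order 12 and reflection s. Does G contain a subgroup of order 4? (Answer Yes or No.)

Yes

4 | 24. A subgroup of order 4 is {e, r^6, r^4s, r^10s}.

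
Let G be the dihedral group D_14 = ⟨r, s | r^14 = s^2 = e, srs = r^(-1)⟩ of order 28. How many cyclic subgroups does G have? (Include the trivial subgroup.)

18

A cyclic subgroup of order d is generated by each of its φ(d) elements of order d, so the cyclic subgroups of order d number (#elements of order d)/φ(d).
Cyclic subgroups by order — order 1: 1; order 2: 15; order 7: 1; order 14: 1.
Total: 18.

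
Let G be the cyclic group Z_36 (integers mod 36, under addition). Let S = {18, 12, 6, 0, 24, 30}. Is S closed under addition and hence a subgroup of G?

Yes

|S| = 6 divides |G| = 36, consistent with Lagrange.
S contains the identity, every element's inverse is in S, and S is closed under +: it is a subgroup.
In fact S = ⟨6⟩.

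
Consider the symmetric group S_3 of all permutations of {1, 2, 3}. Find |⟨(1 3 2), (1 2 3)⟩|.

|⟨(1 3 2)⟩| = 3 and |⟨(1 2 3)⟩| = 3, so |H| is a multiple of lcm(3, 3) = 3 and divides |G| = 6.
Closing under the operation: H = {e, (1 2 3), (1 3 2)}, so |H| = 3.

3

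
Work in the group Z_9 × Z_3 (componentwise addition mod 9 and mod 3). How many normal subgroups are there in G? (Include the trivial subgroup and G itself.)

10

G is abelian, so every subgroup is normal.
G has 10 subgroups in total, hence 10 normal subgroups.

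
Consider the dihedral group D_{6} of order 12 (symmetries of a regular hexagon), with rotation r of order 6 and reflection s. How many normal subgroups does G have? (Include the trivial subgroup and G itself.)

G has 16 subgroups. Checking conjugation-invariance by order — order 1: 1/1 normal; order 2: 1/7 normal; order 3: 1/1 normal; order 4: 0/3 normal; order 6: 3/3 normal; order 12: 1/1 normal.
Total normal subgroups: 7.

7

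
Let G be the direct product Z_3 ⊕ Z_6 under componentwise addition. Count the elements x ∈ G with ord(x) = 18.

0

An element (a,b) has order lcm(ord(a), ord(b)); count pairs with lcm equal to 18.
Enumerating gives 0 such elements.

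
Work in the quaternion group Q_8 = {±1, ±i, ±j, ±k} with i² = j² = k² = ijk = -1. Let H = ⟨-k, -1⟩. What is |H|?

4

|⟨-k⟩| = 4 and |⟨-1⟩| = 2, so |H| is a multiple of lcm(4, 2) = 4 and divides |G| = 8.
Closing under the operation: H = {1, -1, k, -k}, so |H| = 4.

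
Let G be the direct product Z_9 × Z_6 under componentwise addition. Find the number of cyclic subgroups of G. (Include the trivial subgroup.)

16

Each element a generates a cyclic subgroup ⟨a⟩; distinct elements may generate the same one (a cyclic group of order d has φ(d) generators).
Cyclic subgroups by order — order 1: 1; order 2: 1; order 3: 4; order 6: 4; order 9: 3; order 18: 3.
Total: 16.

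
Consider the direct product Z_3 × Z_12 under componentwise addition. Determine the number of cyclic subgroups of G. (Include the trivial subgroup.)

Group the elements of G by the cyclic subgroup they generate; each cyclic subgroup of order d accounts for φ(d) elements.
Cyclic subgroups by order — order 1: 1; order 2: 1; order 3: 4; order 4: 1; order 6: 4; order 12: 4.
Total: 15.

15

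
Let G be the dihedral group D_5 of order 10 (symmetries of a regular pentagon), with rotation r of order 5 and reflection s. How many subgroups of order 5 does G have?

|G| = 10 and 5 | 10, so subgroups of order 5 are possible by Lagrange.
The subgroups of order 5 are: {e, r, r^2, r^3, r^4}.
So G has 1 subgroup of order 5.

1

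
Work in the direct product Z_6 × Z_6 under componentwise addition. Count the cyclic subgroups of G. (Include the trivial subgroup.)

20

Group the elements of G by the cyclic subgroup they generate; each cyclic subgroup of order d accounts for φ(d) elements.
Cyclic subgroups by order — order 1: 1; order 2: 3; order 3: 4; order 6: 12.
Total: 20.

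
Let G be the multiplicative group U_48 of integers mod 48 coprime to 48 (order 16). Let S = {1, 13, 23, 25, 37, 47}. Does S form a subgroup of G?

|S| = 6 does not divide |G| = 16, so by Lagrange S is not a subgroup.

No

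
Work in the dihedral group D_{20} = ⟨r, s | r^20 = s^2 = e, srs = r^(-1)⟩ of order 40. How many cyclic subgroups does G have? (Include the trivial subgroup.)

26

A cyclic subgroup of order d is generated by each of its φ(d) elements of order d, so the cyclic subgroups of order d number (#elements of order d)/φ(d).
Cyclic subgroups by order — order 1: 1; order 2: 21; order 4: 1; order 5: 1; order 10: 1; order 20: 1.
Total: 26.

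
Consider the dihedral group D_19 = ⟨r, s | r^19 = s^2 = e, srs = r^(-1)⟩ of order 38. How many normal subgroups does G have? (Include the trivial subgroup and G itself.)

G has 22 subgroups. Checking conjugation-invariance by order — order 1: 1/1 normal; order 2: 0/19 normal; order 19: 1/1 normal; order 38: 1/1 normal.
Total normal subgroups: 3.

3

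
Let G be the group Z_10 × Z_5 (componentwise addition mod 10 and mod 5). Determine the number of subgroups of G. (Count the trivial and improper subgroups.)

16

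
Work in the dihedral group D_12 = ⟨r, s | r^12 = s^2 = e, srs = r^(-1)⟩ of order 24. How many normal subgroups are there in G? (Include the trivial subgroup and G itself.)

G has 34 subgroups. Checking conjugation-invariance by order — order 1: 1/1 normal; order 2: 1/13 normal; order 3: 1/1 normal; order 4: 1/7 normal; order 6: 1/5 normal; order 8: 0/3 normal; order 12: 3/3 normal; order 24: 1/1 normal.
Total normal subgroups: 9.

9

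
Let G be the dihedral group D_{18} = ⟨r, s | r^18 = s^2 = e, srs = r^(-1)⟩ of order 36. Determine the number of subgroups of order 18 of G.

3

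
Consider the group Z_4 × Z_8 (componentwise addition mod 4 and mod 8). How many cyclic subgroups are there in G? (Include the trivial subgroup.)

14

Group the elements of G by the cyclic subgroup they generate; each cyclic subgroup of order d accounts for φ(d) elements.
Cyclic subgroups by order — order 1: 1; order 2: 3; order 4: 6; order 8: 4.
Total: 14.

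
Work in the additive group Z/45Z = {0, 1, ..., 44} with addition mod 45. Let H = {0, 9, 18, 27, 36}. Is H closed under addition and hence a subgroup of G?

|H| = 5 divides |G| = 45, consistent with Lagrange.
H contains the identity, every element's inverse is in H, and H is closed under +: it is a subgroup.
In fact H = ⟨18⟩.

Yes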